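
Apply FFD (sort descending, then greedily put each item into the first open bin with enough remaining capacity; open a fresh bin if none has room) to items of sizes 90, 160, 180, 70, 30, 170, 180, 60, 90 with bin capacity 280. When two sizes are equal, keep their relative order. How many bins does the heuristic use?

Sorted descending: 180, 180, 170, 160, 90, 90, 70, 60, 30.
  180 → bin 1 (new)  [load 180/280]
  180 → bin 2 (new)  [load 180/280]
  170 → bin 3 (new)  [load 170/280]
  160 → bin 4 (new)  [load 160/280]
  90 → bin 1  [load 270/280]
  90 → bin 2  [load 270/280]
  70 → bin 3  [load 240/280]
  60 → bin 4  [load 220/280]
  30 → bin 3  [load 270/280]
4 bins opened.

4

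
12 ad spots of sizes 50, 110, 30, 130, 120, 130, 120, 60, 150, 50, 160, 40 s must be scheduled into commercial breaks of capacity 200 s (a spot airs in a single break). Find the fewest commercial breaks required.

Total = 160 + 150 + 130 + 130 + 120 + 120 + 110 + 60 + 50 + 50 + 40 + 30 = 1150 s.
Lower bound: ⌈1150/200⌉ = 6 commercial breaks.
Also, 7 ad spots each exceed 100 s, and no two of those can share a break, so at least 7 commercial breaks are needed.
A packing using 7 commercial breaks:
  break 1: 160 + 40 = 200
  break 2: 150 + 50 = 200
  break 3: 130 + 60 = 190
  break 4: 130 + 50 = 180
  break 5: 120 + 30 = 150
  break 6: 120 = 120
  break 7: 110 = 110
This matches the lower bound, so 7 is optimal.

7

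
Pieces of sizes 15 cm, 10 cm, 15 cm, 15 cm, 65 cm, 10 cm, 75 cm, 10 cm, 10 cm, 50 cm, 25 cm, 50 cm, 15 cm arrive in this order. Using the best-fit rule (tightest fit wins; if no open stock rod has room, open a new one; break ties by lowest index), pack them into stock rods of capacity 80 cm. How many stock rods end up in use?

  15 → stock rod 1 (new)  [load 15/80]
  10 → stock rod 1  [load 25/80]
  15 → stock rod 1  [load 40/80]
  15 → stock rod 1  [load 55/80]
  65 → stock rod 2 (new)  [load 65/80]
  10 → stock rod 2  [load 75/80]
  75 → stock rod 3 (new)  [load 75/80]
  10 → stock rod 1  [load 65/80]
  10 → stock rod 1  [load 75/80]
  50 → stock rod 4 (new)  [load 50/80]
  25 → stock rod 4  [load 75/80]
  50 → stock rod 5 (new)  [load 50/80]
  15 → stock rod 5  [load 65/80]
5 stock rods opened.

5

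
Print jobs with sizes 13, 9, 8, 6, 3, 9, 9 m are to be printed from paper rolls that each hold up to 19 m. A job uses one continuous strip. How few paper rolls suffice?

4

Total = 13 + 9 + 9 + 9 + 8 + 6 + 3 = 57 m.
Lower bound: ⌈57/19⌉ = 3 paper rolls.
A packing using 4 paper rolls:
  roll 1: 13 + 6 = 19
  roll 2: 9 + 9 = 18
  roll 3: 9 + 8 = 17
  roll 4: 3 = 3
No arrangement into 3 paper rolls stays within capacity, so 4 is optimal.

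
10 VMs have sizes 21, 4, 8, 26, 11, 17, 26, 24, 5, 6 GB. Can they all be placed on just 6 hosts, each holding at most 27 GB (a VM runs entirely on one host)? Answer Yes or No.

Yes

A valid assignment using 6 hosts:
  host 1: 26 = 26
  host 2: 26 = 26
  host 3: 24 = 24
  host 4: 21 + 6 = 27
  host 5: 17 + 8 = 25
  host 6: 11 + 5 + 4 = 20
Every load is within 27 GB, so 6 hosts suffice.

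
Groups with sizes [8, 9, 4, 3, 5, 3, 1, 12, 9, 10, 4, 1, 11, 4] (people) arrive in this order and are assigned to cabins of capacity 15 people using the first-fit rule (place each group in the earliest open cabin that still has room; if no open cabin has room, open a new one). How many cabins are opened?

6

  8 → cabin 1 (new)  [load 8/15]
  9 → cabin 2 (new)  [load 9/15]
  4 → cabin 1  [load 12/15]
  3 → cabin 1  [load 15/15]
  5 → cabin 2  [load 14/15]
  3 → cabin 3 (new)  [load 3/15]
  1 → cabin 2  [load 15/15]
  12 → cabin 3  [load 15/15]
  9 → cabin 4 (new)  [load 9/15]
  10 → cabin 5 (new)  [load 10/15]
  4 → cabin 4  [load 13/15]
  1 → cabin 4  [load 14/15]
  11 → cabin 6 (new)  [load 11/15]
  4 → cabin 5  [load 14/15]
6 cabins opened.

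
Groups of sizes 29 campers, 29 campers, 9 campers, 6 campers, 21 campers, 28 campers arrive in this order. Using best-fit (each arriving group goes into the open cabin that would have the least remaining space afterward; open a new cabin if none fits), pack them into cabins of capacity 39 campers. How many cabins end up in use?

4

  29 → cabin 1 (new)  [load 29/39]
  29 → cabin 2 (new)  [load 29/39]
  9 → cabin 1  [load 38/39]
  6 → cabin 2  [load 35/39]
  21 → cabin 3 (new)  [load 21/39]
  28 → cabin 4 (new)  [load 28/39]
4 cabins opened.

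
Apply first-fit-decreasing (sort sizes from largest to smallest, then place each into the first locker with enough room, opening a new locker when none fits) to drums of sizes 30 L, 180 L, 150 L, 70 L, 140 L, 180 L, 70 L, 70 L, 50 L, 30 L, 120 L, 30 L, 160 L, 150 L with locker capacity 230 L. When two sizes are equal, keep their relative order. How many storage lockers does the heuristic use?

Sorted descending: 180, 180, 160, 150, 150, 140, 120, 70, 70, 70, 50, 30, 30, 30.
  180 → locker 1 (new)  [load 180/230]
  180 → locker 2 (new)  [load 180/230]
  160 → locker 3 (new)  [load 160/230]
  150 → locker 4 (new)  [load 150/230]
  150 → locker 5 (new)  [load 150/230]
  140 → locker 6 (new)  [load 140/230]
  120 → locker 7 (new)  [load 120/230]
  70 → locker 3  [load 230/230]
  70 → locker 4  [load 220/230]
  70 → locker 5  [load 220/230]
  50 → locker 1  [load 230/230]
  30 → locker 2  [load 210/230]
  30 → locker 6  [load 170/230]
  30 → locker 6  [load 200/230]
7 storage lockers opened.

7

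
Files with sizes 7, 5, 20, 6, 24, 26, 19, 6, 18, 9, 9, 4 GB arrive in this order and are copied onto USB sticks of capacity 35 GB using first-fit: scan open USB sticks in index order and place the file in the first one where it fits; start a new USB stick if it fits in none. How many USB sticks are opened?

5

  7 → USB stick 1 (new)  [load 7/35]
  5 → USB stick 1  [load 12/35]
  20 → USB stick 1  [load 32/35]
  6 → USB stick 2 (new)  [load 6/35]
  24 → USB stick 2  [load 30/35]
  26 → USB stick 3 (new)  [load 26/35]
  19 → USB stick 4 (new)  [load 19/35]
  6 → USB stick 3  [load 32/35]
  18 → USB stick 5 (new)  [load 18/35]
  9 → USB stick 4  [load 28/35]
  9 → USB stick 5  [load 27/35]
  4 → USB stick 2  [load 34/35]
5 USB sticks opened.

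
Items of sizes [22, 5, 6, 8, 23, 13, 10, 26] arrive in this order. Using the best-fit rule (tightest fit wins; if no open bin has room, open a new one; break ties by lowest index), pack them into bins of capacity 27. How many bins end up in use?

5

  22 → bin 1 (new)  [load 22/27]
  5 → bin 1  [load 27/27]
  6 → bin 2 (new)  [load 6/27]
  8 → bin 2  [load 14/27]
  23 → bin 3 (new)  [load 23/27]
  13 → bin 2  [load 27/27]
  10 → bin 4 (new)  [load 10/27]
  26 → bin 5 (new)  [load 26/27]
5 bins opened.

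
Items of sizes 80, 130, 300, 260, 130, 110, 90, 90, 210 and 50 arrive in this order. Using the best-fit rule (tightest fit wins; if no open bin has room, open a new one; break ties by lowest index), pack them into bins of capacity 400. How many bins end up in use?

  80 → bin 1 (new)  [load 80/400]
  130 → bin 1  [load 210/400]
  300 → bin 2 (new)  [load 300/400]
  260 → bin 3 (new)  [load 260/400]
  130 → bin 3  [load 390/400]
  110 → bin 1  [load 320/400]
  90 → bin 2  [load 390/400]
  90 → bin 4 (new)  [load 90/400]
  210 → bin 4  [load 300/400]
  50 → bin 1  [load 370/400]
4 bins opened.

4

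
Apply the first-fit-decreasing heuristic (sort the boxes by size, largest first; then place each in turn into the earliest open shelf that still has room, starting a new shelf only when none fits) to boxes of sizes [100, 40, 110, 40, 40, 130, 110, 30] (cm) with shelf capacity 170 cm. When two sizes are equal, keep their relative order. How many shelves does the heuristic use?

Sorted descending: 130, 110, 110, 100, 40, 40, 40, 30.
  130 → shelf 1 (new)  [load 130/170]
  110 → shelf 2 (new)  [load 110/170]
  110 → shelf 3 (new)  [load 110/170]
  100 → shelf 4 (new)  [load 100/170]
  40 → shelf 1  [load 170/170]
  40 → shelf 2  [load 150/170]
  40 → shelf 3  [load 150/170]
  30 → shelf 4  [load 130/170]
4 shelves opened.

4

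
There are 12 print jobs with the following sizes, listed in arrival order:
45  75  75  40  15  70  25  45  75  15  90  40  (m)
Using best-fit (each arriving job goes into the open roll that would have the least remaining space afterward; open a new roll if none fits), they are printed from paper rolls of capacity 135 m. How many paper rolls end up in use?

  45 → roll 1 (new)  [load 45/135]
  75 → roll 1  [load 120/135]
  75 → roll 2 (new)  [load 75/135]
  40 → roll 2  [load 115/135]
  15 → roll 1  [load 135/135]
  70 → roll 3 (new)  [load 70/135]
  25 → roll 3  [load 95/135]
  45 → roll 4 (new)  [load 45/135]
  75 → roll 4  [load 120/135]
  15 → roll 4  [load 135/135]
  90 → roll 5 (new)  [load 90/135]
  40 → roll 3  [load 135/135]
5 paper rolls opened.

5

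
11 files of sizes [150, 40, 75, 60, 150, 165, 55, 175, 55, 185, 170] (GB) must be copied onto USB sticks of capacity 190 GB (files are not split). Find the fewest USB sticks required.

Total = 185 + 175 + 170 + 165 + 150 + 150 + 75 + 60 + 55 + 55 + 40 = 1280 GB.
Lower bound: ⌈1280/190⌉ = 7 USB sticks.
A packing using 8 USB sticks:
  USB stick 1: 185 = 185
  USB stick 2: 175 = 175
  USB stick 3: 170 = 170
  USB stick 4: 165 = 165
  USB stick 5: 150 + 40 = 190
  USB stick 6: 150 = 150
  USB stick 7: 75 + 60 + 55 = 190
  USB stick 8: 55 = 55
No arrangement into 7 USB sticks stays within capacity, so 8 is optimal.

8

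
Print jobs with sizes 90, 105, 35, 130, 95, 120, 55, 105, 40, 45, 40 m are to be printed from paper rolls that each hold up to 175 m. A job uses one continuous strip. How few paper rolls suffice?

6

Total = 130 + 120 + 105 + 105 + 95 + 90 + 55 + 45 + 40 + 40 + 35 = 860 m.
Lower bound: ⌈860/175⌉ = 5 paper rolls.
Also, 6 print jobs each exceed 175/2 m, and no two of those can share a roll, so at least 6 paper rolls are needed.
A packing using 6 paper rolls:
  roll 1: 130 + 45 = 175
  roll 2: 120 + 55 = 175
  roll 3: 105 + 40 = 145
  roll 4: 105 + 40 = 145
  roll 5: 95 + 35 = 130
  roll 6: 90 = 90
This matches the lower bound, so 6 is optimal.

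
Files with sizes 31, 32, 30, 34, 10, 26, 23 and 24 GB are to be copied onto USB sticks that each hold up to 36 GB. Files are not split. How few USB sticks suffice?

Total = 34 + 32 + 31 + 30 + 26 + 24 + 23 + 10 = 210 GB.
Lower bound: ⌈210/36⌉ = 6 USB sticks.
Also, 7 files each exceed 18 GB, and no two of those can share a USB stick, so at least 7 USB sticks are needed.
A packing using 7 USB sticks:
  USB stick 1: 34 = 34
  USB stick 2: 32 = 32
  USB stick 3: 31 = 31
  USB stick 4: 30 = 30
  USB stick 5: 26 + 10 = 36
  USB stick 6: 24 = 24
  USB stick 7: 23 = 23
This matches the lower bound, so 7 is optimal.

7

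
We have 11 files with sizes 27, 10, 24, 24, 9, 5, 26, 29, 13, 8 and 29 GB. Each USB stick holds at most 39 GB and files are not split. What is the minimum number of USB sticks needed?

6

Total = 29 + 29 + 27 + 26 + 24 + 24 + 13 + 10 + 9 + 8 + 5 = 204 GB.
Lower bound: ⌈204/39⌉ = 6 USB sticks.
A packing using 6 USB sticks:
  USB stick 1: 29 + 10 = 39
  USB stick 2: 29 + 9 = 38
  USB stick 3: 27 + 8 = 35
  USB stick 4: 26 + 13 = 39
  USB stick 5: 24 + 5 = 29
  USB stick 6: 24 = 24
This matches the lower bound, so 6 is optimal.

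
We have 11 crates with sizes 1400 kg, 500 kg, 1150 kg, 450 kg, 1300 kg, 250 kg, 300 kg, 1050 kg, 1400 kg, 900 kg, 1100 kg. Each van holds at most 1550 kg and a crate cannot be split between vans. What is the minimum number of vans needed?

7

Total = 1400 + 1400 + 1300 + 1150 + 1100 + 1050 + 900 + 500 + 450 + 300 + 250 = 9800 kg.
Lower bound: ⌈9800/1550⌉ = 7 vans.
A packing using 7 vans:
  van 1: 1400 = 1400
  van 2: 1400 = 1400
  van 3: 1300 + 250 = 1550
  van 4: 1150 + 300 = 1450
  van 5: 1100 + 450 = 1550
  van 6: 1050 + 500 = 1550
  van 7: 900 = 900
This matches the lower bound, so 7 is optimal.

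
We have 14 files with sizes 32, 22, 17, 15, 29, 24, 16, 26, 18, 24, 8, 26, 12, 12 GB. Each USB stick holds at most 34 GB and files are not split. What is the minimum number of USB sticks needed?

10

Total = 32 + 29 + 26 + 26 + 24 + 24 + 22 + 18 + 17 + 16 + 15 + 12 + 12 + 8 = 281 GB.
Lower bound: ⌈281/34⌉ = 9 USB sticks.
A packing using 10 USB sticks:
  USB stick 1: 32 = 32
  USB stick 2: 29 = 29
  USB stick 3: 26 + 8 = 34
  USB stick 4: 26 = 26
  USB stick 5: 24 = 24
  USB stick 6: 24 = 24
  USB stick 7: 22 + 12 = 34
  USB stick 8: 18 + 16 = 34
  USB stick 9: 17 + 15 = 32
  USB stick 10: 12 = 12
No arrangement into 9 USB sticks stays within capacity, so 10 is optimal.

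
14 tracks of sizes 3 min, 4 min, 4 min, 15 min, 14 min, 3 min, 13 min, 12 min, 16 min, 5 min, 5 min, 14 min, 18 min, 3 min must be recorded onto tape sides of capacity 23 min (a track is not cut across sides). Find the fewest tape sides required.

Total = 18 + 16 + 15 + 14 + 14 + 13 + 12 + 5 + 5 + 4 + 4 + 3 + 3 + 3 = 129 min.
Lower bound: ⌈129/23⌉ = 6 tape sides.
Also, 7 tracks each exceed 23/2 min, and no two of those can share a side, so at least 7 tape sides are needed.
A packing using 7 tape sides:
  side 1: 18 + 5 = 23
  side 2: 16 + 5 = 21
  side 3: 15 + 4 + 4 = 23
  side 4: 14 + 3 + 3 + 3 = 23
  side 5: 14 = 14
  side 6: 13 = 13
  side 7: 12 = 12
This matches the lower bound, so 7 is optimal.

7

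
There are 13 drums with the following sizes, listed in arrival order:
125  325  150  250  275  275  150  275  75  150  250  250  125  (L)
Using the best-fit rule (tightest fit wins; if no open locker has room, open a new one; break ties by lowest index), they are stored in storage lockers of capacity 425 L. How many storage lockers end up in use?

  125 → locker 1 (new)  [load 125/425]
  325 → locker 2 (new)  [load 325/425]
  150 → locker 1  [load 275/425]
  250 → locker 3 (new)  [load 250/425]
  275 → locker 4 (new)  [load 275/425]
  275 → locker 5 (new)  [load 275/425]
  150 → locker 1  [load 425/425]
  275 → locker 6 (new)  [load 275/425]
  75 → locker 2  [load 400/425]
  150 → locker 4  [load 425/425]
  250 → locker 7 (new)  [load 250/425]
  250 → locker 8 (new)  [load 250/425]
  125 → locker 5  [load 400/425]
8 storage lockers opened.

8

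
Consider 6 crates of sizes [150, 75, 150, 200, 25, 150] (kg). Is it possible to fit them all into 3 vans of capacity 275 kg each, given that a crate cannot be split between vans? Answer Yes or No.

Total = 750 kg; ⌈750/275⌉ = 3.
4 crates each exceed half the capacity and cannot share a van, forcing at least 4 vans.
At least 4 vans are required, but only 3 are allowed.

No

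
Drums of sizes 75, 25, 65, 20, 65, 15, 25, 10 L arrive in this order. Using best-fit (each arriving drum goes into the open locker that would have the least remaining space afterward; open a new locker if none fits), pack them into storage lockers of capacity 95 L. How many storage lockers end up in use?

  75 → locker 1 (new)  [load 75/95]
  25 → locker 2 (new)  [load 25/95]
  65 → locker 2  [load 90/95]
  20 → locker 1  [load 95/95]
  65 → locker 3 (new)  [load 65/95]
  15 → locker 3  [load 80/95]
  25 → locker 4 (new)  [load 25/95]
  10 → locker 3  [load 90/95]
4 storage lockers opened.

4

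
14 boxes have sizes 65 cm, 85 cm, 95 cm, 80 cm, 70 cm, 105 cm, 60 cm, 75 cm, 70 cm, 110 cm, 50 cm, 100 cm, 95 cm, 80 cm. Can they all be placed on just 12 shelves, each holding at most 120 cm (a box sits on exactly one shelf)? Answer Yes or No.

No

Total = 1140 cm; ⌈1140/120⌉ = 10.
12 boxes each exceed half the capacity and cannot share a shelf, forcing at least 12 shelves.
The bound of 12 does not rule out 12, but exhaustive search shows no assignment into 12 shelves of capacity 120 cm exists — the minimum is 13.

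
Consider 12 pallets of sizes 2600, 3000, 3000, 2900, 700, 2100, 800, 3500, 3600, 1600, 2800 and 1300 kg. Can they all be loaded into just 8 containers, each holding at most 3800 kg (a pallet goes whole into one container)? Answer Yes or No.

No

Total = 27900 kg; ⌈27900/3800⌉ = 8.
The bound of 8 does not rule out 8, but exhaustive search shows no assignment into 8 containers of capacity 3800 kg exists — the minimum is 9.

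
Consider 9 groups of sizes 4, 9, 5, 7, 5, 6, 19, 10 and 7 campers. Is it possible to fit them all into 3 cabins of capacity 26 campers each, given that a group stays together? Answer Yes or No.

A valid assignment using 3 cabins:
  cabin 1: 19 + 7 = 26
  cabin 2: 10 + 9 + 7 = 26
  cabin 3: 6 + 5 + 5 + 4 = 20
Every load is within 26 campers, so 3 cabins suffice.

Yes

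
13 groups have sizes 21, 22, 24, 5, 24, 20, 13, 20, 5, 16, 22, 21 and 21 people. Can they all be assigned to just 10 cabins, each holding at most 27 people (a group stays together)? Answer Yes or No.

Total = 234 people; ⌈234/27⌉ = 9.
10 groups each exceed half the capacity and cannot share a cabin, forcing at least 10 cabins.
The bound of 10 does not rule out 10, but exhaustive search shows no assignment into 10 cabins of capacity 27 people exists — the minimum is 11.

No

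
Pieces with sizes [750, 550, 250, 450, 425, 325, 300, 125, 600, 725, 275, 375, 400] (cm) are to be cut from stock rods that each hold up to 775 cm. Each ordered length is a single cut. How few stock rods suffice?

Total = 750 + 725 + 600 + 550 + 450 + 425 + 400 + 375 + 325 + 300 + 275 + 250 + 125 = 5550 cm.
Lower bound: ⌈5550/775⌉ = 8 stock rods.
A packing using 8 stock rods:
  stock rod 1: 750 = 750
  stock rod 2: 725 = 725
  stock rod 3: 600 + 125 = 725
  stock rod 4: 550 = 550
  stock rod 5: 450 + 325 = 775
  stock rod 6: 425 + 300 = 725
  stock rod 7: 400 + 375 = 775
  stock rod 8: 275 + 250 = 525
This matches the lower bound, so 8 is optimal.

8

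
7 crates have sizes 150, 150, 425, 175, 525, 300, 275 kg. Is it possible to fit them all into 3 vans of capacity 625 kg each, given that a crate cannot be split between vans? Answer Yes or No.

Total = 2000 kg; ⌈2000/625⌉ = 4.
At least 4 vans are required, but only 3 are allowed.

No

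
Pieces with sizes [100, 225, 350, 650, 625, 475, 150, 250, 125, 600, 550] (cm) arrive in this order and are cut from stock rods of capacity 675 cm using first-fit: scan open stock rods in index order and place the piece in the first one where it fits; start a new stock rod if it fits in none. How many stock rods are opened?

7

  100 → stock rod 1 (new)  [load 100/675]
  225 → stock rod 1  [load 325/675]
  350 → stock rod 1  [load 675/675]
  650 → stock rod 2 (new)  [load 650/675]
  625 → stock rod 3 (new)  [load 625/675]
  475 → stock rod 4 (new)  [load 475/675]
  150 → stock rod 4  [load 625/675]
  250 → stock rod 5 (new)  [load 250/675]
  125 → stock rod 5  [load 375/675]
  600 → stock rod 6 (new)  [load 600/675]
  550 → stock rod 7 (new)  [load 550/675]
7 stock rods opened.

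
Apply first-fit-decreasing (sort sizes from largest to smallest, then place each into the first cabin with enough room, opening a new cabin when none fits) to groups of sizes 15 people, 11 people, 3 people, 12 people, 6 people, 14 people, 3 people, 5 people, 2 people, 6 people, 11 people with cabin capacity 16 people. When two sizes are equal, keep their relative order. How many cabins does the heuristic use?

6

Sorted descending: 15, 14, 12, 11, 11, 6, 6, 5, 3, 3, 2.
  15 → cabin 1 (new)  [load 15/16]
  14 → cabin 2 (new)  [load 14/16]
  12 → cabin 3 (new)  [load 12/16]
  11 → cabin 4 (new)  [load 11/16]
  11 → cabin 5 (new)  [load 11/16]
  6 → cabin 6 (new)  [load 6/16]
  6 → cabin 6  [load 12/16]
  5 → cabin 4  [load 16/16]
  3 → cabin 3  [load 15/16]
  3 → cabin 5  [load 14/16]
  2 → cabin 2  [load 16/16]
6 cabins opened.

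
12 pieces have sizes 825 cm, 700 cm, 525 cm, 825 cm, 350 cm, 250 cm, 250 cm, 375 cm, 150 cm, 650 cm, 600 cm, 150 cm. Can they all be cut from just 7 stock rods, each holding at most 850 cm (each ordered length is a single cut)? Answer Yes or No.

A valid assignment using 7 stock rods:
  stock rod 1: 825 = 825
  stock rod 2: 825 = 825
  stock rod 3: 700 + 150 = 850
  stock rod 4: 650 + 150 = 800
  stock rod 5: 600 + 250 = 850
  stock rod 6: 525 + 250 = 775
  stock rod 7: 375 + 350 = 725
Every load is within 850 cm, so 7 stock rods suffice.

Yes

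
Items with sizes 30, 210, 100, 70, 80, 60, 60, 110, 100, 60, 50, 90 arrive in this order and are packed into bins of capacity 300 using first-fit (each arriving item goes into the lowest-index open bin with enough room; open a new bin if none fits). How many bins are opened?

4

  30 → bin 1 (new)  [load 30/300]
  210 → bin 1  [load 240/300]
  100 → bin 2 (new)  [load 100/300]
  70 → bin 2  [load 170/300]
  80 → bin 2  [load 250/300]
  60 → bin 1  [load 300/300]
  60 → bin 3 (new)  [load 60/300]
  110 → bin 3  [load 170/300]
  100 → bin 3  [load 270/300]
  60 → bin 4 (new)  [load 60/300]
  50 → bin 2  [load 300/300]
  90 → bin 4  [load 150/300]
4 bins opened.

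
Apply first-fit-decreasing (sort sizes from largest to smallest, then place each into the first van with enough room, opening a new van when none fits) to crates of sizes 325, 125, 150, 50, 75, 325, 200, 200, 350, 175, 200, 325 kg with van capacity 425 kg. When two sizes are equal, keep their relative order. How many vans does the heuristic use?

7

Sorted descending: 350, 325, 325, 325, 200, 200, 200, 175, 150, 125, 75, 50.
  350 → van 1 (new)  [load 350/425]
  325 → van 2 (new)  [load 325/425]
  325 → van 3 (new)  [load 325/425]
  325 → van 4 (new)  [load 325/425]
  200 → van 5 (new)  [load 200/425]
  200 → van 5  [load 400/425]
  200 → van 6 (new)  [load 200/425]
  175 → van 6  [load 375/425]
  150 → van 7 (new)  [load 150/425]
  125 → van 7  [load 275/425]
  75 → van 1  [load 425/425]
  50 → van 2  [load 375/425]
7 vans opened.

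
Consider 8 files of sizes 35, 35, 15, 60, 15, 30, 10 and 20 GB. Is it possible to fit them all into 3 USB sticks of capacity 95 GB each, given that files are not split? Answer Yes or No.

A valid assignment using 3 USB sticks:
  USB stick 1: 60 + 35 = 95
  USB stick 2: 35 + 30 + 20 + 10 = 95
  USB stick 3: 15 + 15 = 30
Every load is within 95 GB, so 3 USB sticks suffice.

Yes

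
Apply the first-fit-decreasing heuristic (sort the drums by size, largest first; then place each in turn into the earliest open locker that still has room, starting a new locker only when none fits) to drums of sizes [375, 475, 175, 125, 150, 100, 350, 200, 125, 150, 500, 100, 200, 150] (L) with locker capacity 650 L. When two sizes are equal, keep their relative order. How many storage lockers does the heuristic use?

Sorted descending: 500, 475, 375, 350, 200, 200, 175, 150, 150, 150, 125, 125, 100, 100.
  500 → locker 1 (new)  [load 500/650]
  475 → locker 2 (new)  [load 475/650]
  375 → locker 3 (new)  [load 375/650]
  350 → locker 4 (new)  [load 350/650]
  200 → locker 3  [load 575/650]
  200 → locker 4  [load 550/650]
  175 → locker 2  [load 650/650]
  150 → locker 1  [load 650/650]
  150 → locker 5 (new)  [load 150/650]
  150 → locker 5  [load 300/650]
  125 → locker 5  [load 425/650]
  125 → locker 5  [load 550/650]
  100 → locker 4  [load 650/650]
  100 → locker 5  [load 650/650]
5 storage lockers opened.

5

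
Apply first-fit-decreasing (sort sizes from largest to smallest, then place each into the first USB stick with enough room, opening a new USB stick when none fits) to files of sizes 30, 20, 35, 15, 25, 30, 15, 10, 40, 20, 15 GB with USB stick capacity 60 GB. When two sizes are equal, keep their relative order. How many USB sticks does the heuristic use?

5

Sorted descending: 40, 35, 30, 30, 25, 20, 20, 15, 15, 15, 10.
  40 → USB stick 1 (new)  [load 40/60]
  35 → USB stick 2 (new)  [load 35/60]
  30 → USB stick 3 (new)  [load 30/60]
  30 → USB stick 3  [load 60/60]
  25 → USB stick 2  [load 60/60]
  20 → USB stick 1  [load 60/60]
  20 → USB stick 4 (new)  [load 20/60]
  15 → USB stick 4  [load 35/60]
  15 → USB stick 4  [load 50/60]
  15 → USB stick 5 (new)  [load 15/60]
  10 → USB stick 4  [load 60/60]
5 USB sticks opened.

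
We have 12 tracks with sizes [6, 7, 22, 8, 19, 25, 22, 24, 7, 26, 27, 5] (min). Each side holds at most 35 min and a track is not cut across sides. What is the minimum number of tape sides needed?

Total = 27 + 26 + 25 + 24 + 22 + 22 + 19 + 8 + 7 + 7 + 6 + 5 = 198 min.
Lower bound: ⌈198/35⌉ = 6 tape sides.
Also, 7 tracks each exceed 35/2 min, and no two of those can share a side, so at least 7 tape sides are needed.
A packing using 7 tape sides:
  side 1: 27 + 8 = 35
  side 2: 26 + 7 = 33
  side 3: 25 + 7 = 32
  side 4: 24 + 6 + 5 = 35
  side 5: 22 = 22
  side 6: 22 = 22
  side 7: 19 = 19
This matches the lower bound, so 7 is optimal.

7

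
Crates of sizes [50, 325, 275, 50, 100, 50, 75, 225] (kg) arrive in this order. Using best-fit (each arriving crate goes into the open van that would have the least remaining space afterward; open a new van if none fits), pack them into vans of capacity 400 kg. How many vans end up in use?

  50 → van 1 (new)  [load 50/400]
  325 → van 1  [load 375/400]
  275 → van 2 (new)  [load 275/400]
  50 → van 2  [load 325/400]
  100 → van 3 (new)  [load 100/400]
  50 → van 2  [load 375/400]
  75 → van 3  [load 175/400]
  225 → van 3  [load 400/400]
3 vans opened.

3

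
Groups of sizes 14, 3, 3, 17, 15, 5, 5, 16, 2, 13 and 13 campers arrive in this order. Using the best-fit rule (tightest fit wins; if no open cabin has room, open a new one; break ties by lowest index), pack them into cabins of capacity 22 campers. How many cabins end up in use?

  14 → cabin 1 (new)  [load 14/22]
  3 → cabin 1  [load 17/22]
  3 → cabin 1  [load 20/22]
  17 → cabin 2 (new)  [load 17/22]
  15 → cabin 3 (new)  [load 15/22]
  5 → cabin 2  [load 22/22]
  5 → cabin 3  [load 20/22]
  16 → cabin 4 (new)  [load 16/22]
  2 → cabin 1  [load 22/22]
  13 → cabin 5 (new)  [load 13/22]
  13 → cabin 6 (new)  [load 13/22]
6 cabins opened.

6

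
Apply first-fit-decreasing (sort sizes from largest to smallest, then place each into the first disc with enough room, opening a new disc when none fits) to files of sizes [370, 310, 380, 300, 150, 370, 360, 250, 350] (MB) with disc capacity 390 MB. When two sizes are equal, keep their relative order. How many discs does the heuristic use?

Sorted descending: 380, 370, 370, 360, 350, 310, 300, 250, 150.
  380 → disc 1 (new)  [load 380/390]
  370 → disc 2 (new)  [load 370/390]
  370 → disc 3 (new)  [load 370/390]
  360 → disc 4 (new)  [load 360/390]
  350 → disc 5 (new)  [load 350/390]
  310 → disc 6 (new)  [load 310/390]
  300 → disc 7 (new)  [load 300/390]
  250 → disc 8 (new)  [load 250/390]
  150 → disc 9 (new)  [load 150/390]
9 discs opened.

9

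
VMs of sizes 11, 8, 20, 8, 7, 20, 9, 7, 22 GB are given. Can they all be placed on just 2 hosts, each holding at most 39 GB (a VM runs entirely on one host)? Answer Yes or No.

No

Total = 112 GB; ⌈112/39⌉ = 3.
At least 3 hosts are required, but only 2 are allowed.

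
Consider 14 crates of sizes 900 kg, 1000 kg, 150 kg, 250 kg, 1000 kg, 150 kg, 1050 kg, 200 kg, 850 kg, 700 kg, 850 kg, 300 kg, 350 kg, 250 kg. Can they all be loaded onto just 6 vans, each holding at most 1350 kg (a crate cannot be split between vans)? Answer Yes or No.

No

Total = 8000 kg; ⌈8000/1350⌉ = 6.
7 crates each exceed half the capacity and cannot share a van, forcing at least 7 vans.
At least 7 vans are required, but only 6 are allowed.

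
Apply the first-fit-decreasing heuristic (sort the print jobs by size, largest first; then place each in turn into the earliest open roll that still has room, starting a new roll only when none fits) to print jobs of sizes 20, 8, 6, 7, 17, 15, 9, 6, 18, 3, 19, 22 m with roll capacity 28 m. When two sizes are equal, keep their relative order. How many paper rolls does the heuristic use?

Sorted descending: 22, 20, 19, 18, 17, 15, 9, 8, 7, 6, 6, 3.
  22 → roll 1 (new)  [load 22/28]
  20 → roll 2 (new)  [load 20/28]
  19 → roll 3 (new)  [load 19/28]
  18 → roll 4 (new)  [load 18/28]
  17 → roll 5 (new)  [load 17/28]
  15 → roll 6 (new)  [load 15/28]
  9 → roll 3  [load 28/28]
  8 → roll 2  [load 28/28]
  7 → roll 4  [load 25/28]
  6 → roll 1  [load 28/28]
  6 → roll 5  [load 23/28]
  3 → roll 4  [load 28/28]
6 paper rolls opened.

6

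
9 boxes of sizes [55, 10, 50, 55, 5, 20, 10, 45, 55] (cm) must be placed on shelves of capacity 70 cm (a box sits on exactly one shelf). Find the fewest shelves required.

5

Total = 55 + 55 + 55 + 50 + 45 + 20 + 10 + 10 + 5 = 305 cm.
Lower bound: ⌈305/70⌉ = 5 shelves.
A packing using 5 shelves:
  shelf 1: 55 + 10 + 5 = 70
  shelf 2: 55 + 10 = 65
  shelf 3: 55 = 55
  shelf 4: 50 + 20 = 70
  shelf 5: 45 = 45
This matches the lower bound, so 5 is optimal.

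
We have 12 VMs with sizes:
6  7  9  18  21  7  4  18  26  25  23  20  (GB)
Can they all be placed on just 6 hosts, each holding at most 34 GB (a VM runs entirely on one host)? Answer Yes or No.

Total = 184 GB; ⌈184/34⌉ = 6.
7 VMs each exceed half the capacity and cannot share a host, forcing at least 7 hosts.
At least 7 hosts are required, but only 6 are allowed.

No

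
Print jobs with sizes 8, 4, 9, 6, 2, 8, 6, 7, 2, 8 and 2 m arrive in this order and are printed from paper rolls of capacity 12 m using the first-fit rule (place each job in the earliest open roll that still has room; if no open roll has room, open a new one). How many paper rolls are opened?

  8 → roll 1 (new)  [load 8/12]
  4 → roll 1  [load 12/12]
  9 → roll 2 (new)  [load 9/12]
  6 → roll 3 (new)  [load 6/12]
  2 → roll 2  [load 11/12]
  8 → roll 4 (new)  [load 8/12]
  6 → roll 3  [load 12/12]
  7 → roll 5 (new)  [load 7/12]
  2 → roll 4  [load 10/12]
  8 → roll 6 (new)  [load 8/12]
  2 → roll 4  [load 12/12]
6 paper rolls opened.

6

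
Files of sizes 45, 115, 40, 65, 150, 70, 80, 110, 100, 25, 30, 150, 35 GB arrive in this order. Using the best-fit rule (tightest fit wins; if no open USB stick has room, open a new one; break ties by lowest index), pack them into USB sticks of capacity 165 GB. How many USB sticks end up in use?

7

  45 → USB stick 1 (new)  [load 45/165]
  115 → USB stick 1  [load 160/165]
  40 → USB stick 2 (new)  [load 40/165]
  65 → USB stick 2  [load 105/165]
  150 → USB stick 3 (new)  [load 150/165]
  70 → USB stick 4 (new)  [load 70/165]
  80 → USB stick 4  [load 150/165]
  110 → USB stick 5 (new)  [load 110/165]
  100 → USB stick 6 (new)  [load 100/165]
  25 → USB stick 5  [load 135/165]
  30 → USB stick 5  [load 165/165]
  150 → USB stick 7 (new)  [load 150/165]
  35 → USB stick 2  [load 140/165]
7 USB sticks opened.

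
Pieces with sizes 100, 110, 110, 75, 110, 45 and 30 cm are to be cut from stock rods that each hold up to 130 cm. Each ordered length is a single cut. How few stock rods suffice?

Total = 110 + 110 + 110 + 100 + 75 + 45 + 30 = 580 cm.
Lower bound: ⌈580/130⌉ = 5 stock rods.
A packing using 5 stock rods:
  stock rod 1: 110 = 110
  stock rod 2: 110 = 110
  stock rod 3: 110 = 110
  stock rod 4: 100 + 30 = 130
  stock rod 5: 75 + 45 = 120
This matches the lower bound, so 5 is optimal.

5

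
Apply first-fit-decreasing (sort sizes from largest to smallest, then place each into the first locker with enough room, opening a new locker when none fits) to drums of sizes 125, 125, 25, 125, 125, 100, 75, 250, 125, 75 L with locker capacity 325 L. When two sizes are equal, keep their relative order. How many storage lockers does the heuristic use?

Sorted descending: 250, 125, 125, 125, 125, 125, 100, 75, 75, 25.
  250 → locker 1 (new)  [load 250/325]
  125 → locker 2 (new)  [load 125/325]
  125 → locker 2  [load 250/325]
  125 → locker 3 (new)  [load 125/325]
  125 → locker 3  [load 250/325]
  125 → locker 4 (new)  [load 125/325]
  100 → locker 4  [load 225/325]
  75 → locker 1  [load 325/325]
  75 → locker 2  [load 325/325]
  25 → locker 3  [load 275/325]
4 storage lockers opened.

4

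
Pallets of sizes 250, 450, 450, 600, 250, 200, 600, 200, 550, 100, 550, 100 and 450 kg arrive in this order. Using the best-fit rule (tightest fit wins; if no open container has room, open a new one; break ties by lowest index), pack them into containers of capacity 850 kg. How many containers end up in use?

7

  250 → container 1 (new)  [load 250/850]
  450 → container 1  [load 700/850]
  450 → container 2 (new)  [load 450/850]
  600 → container 3 (new)  [load 600/850]
  250 → container 3  [load 850/850]
  200 → container 2  [load 650/850]
  600 → container 4 (new)  [load 600/850]
  200 → container 2  [load 850/850]
  550 → container 5 (new)  [load 550/850]
  100 → container 1  [load 800/850]
  550 → container 6 (new)  [load 550/850]
  100 → container 4  [load 700/850]
  450 → container 7 (new)  [load 450/850]
7 containers opened.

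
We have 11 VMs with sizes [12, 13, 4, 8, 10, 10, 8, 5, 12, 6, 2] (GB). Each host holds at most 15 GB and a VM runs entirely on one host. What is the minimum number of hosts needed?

Total = 13 + 12 + 12 + 10 + 10 + 8 + 8 + 6 + 5 + 4 + 2 = 90 GB.
Lower bound: ⌈90/15⌉ = 6 hosts.
Also, 7 VMs each exceed 15/2 GB, and no two of those can share a host, so at least 7 hosts are needed.
A packing using 7 hosts:
  host 1: 13 + 2 = 15
  host 2: 12 = 12
  host 3: 12 = 12
  host 4: 10 + 5 = 15
  host 5: 10 + 4 = 14
  host 6: 8 + 6 = 14
  host 7: 8 = 8
This matches the lower bound, so 7 is optimal.

7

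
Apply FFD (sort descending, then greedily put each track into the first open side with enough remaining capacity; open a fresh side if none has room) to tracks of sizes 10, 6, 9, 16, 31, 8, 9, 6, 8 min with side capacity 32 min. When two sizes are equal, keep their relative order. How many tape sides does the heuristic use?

4

Sorted descending: 31, 16, 10, 9, 9, 8, 8, 6, 6.
  31 → side 1 (new)  [load 31/32]
  16 → side 2 (new)  [load 16/32]
  10 → side 2  [load 26/32]
  9 → side 3 (new)  [load 9/32]
  9 → side 3  [load 18/32]
  8 → side 3  [load 26/32]
  8 → side 4 (new)  [load 8/32]
  6 → side 2  [load 32/32]
  6 → side 3  [load 32/32]
4 tape sides opened.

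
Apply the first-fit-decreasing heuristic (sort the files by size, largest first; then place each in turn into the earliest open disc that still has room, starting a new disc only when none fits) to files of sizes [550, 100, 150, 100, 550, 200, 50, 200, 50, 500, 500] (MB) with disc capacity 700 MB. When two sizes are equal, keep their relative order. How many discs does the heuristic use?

5

Sorted descending: 550, 550, 500, 500, 200, 200, 150, 100, 100, 50, 50.
  550 → disc 1 (new)  [load 550/700]
  550 → disc 2 (new)  [load 550/700]
  500 → disc 3 (new)  [load 500/700]
  500 → disc 4 (new)  [load 500/700]
  200 → disc 3  [load 700/700]
  200 → disc 4  [load 700/700]
  150 → disc 1  [load 700/700]
  100 → disc 2  [load 650/700]
  100 → disc 5 (new)  [load 100/700]
  50 → disc 2  [load 700/700]
  50 → disc 5  [load 150/700]
5 discs opened.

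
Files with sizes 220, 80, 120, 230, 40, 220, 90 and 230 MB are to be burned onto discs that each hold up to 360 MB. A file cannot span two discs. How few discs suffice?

4

Total = 230 + 230 + 220 + 220 + 120 + 90 + 80 + 40 = 1230 MB.
Lower bound: ⌈1230/360⌉ = 4 discs.
A packing using 4 discs:
  disc 1: 230 + 120 = 350
  disc 2: 230 + 90 + 40 = 360
  disc 3: 220 + 80 = 300
  disc 4: 220 = 220
This matches the lower bound, so 4 is optimal.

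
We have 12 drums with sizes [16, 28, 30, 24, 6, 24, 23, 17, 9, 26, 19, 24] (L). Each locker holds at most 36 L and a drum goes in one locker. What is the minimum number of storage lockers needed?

9

Total = 30 + 28 + 26 + 24 + 24 + 24 + 23 + 19 + 17 + 16 + 9 + 6 = 246 L.
Lower bound: ⌈246/36⌉ = 7 storage lockers.
Also, 8 drums each exceed 18 L, and no two of those can share a locker, so at least 8 storage lockers are needed.
A packing using 9 storage lockers:
  locker 1: 30 + 6 = 36
  locker 2: 28 = 28
  locker 3: 26 + 9 = 35
  locker 4: 24 = 24
  locker 5: 24 = 24
  locker 6: 24 = 24
  locker 7: 23 = 23
  locker 8: 19 + 17 = 36
  locker 9: 16 = 16
No arrangement into 8 storage lockers stays within capacity, so 9 is optimal.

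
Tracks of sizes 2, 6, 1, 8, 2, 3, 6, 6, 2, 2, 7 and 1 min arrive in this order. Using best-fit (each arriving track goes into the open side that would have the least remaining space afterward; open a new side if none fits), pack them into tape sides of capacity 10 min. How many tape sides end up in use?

  2 → side 1 (new)  [load 2/10]
  6 → side 1  [load 8/10]
  1 → side 1  [load 9/10]
  8 → side 2 (new)  [load 8/10]
  2 → side 2  [load 10/10]
  3 → side 3 (new)  [load 3/10]
  6 → side 3  [load 9/10]
  6 → side 4 (new)  [load 6/10]
  2 → side 4  [load 8/10]
  2 → side 4  [load 10/10]
  7 → side 5 (new)  [load 7/10]
  1 → side 1  [load 10/10]
5 tape sides opened.

5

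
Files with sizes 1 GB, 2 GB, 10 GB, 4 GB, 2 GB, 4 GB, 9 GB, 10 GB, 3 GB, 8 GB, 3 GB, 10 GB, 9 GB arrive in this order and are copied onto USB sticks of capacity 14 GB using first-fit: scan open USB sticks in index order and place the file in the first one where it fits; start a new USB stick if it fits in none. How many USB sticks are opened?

7

  1 → USB stick 1 (new)  [load 1/14]
  2 → USB stick 1  [load 3/14]
  10 → USB stick 1  [load 13/14]
  4 → USB stick 2 (new)  [load 4/14]
  2 → USB stick 2  [load 6/14]
  4 → USB stick 2  [load 10/14]
  9 → USB stick 3 (new)  [load 9/14]
  10 → USB stick 4 (new)  [load 10/14]
  3 → USB stick 2  [load 13/14]
  8 → USB stick 5 (new)  [load 8/14]
  3 → USB stick 3  [load 12/14]
  10 → USB stick 6 (new)  [load 10/14]
  9 → USB stick 7 (new)  [load 9/14]
7 USB sticks opened.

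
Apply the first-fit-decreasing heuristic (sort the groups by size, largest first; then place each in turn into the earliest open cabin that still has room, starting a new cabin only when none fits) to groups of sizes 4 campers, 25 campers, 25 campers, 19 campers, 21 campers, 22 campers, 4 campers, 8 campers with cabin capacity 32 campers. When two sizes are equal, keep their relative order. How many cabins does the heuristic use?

Sorted descending: 25, 25, 22, 21, 19, 8, 4, 4.
  25 → cabin 1 (new)  [load 25/32]
  25 → cabin 2 (new)  [load 25/32]
  22 → cabin 3 (new)  [load 22/32]
  21 → cabin 4 (new)  [load 21/32]
  19 → cabin 5 (new)  [load 19/32]
  8 → cabin 3  [load 30/32]
  4 → cabin 1  [load 29/32]
  4 → cabin 2  [load 29/32]
5 cabins opened.

5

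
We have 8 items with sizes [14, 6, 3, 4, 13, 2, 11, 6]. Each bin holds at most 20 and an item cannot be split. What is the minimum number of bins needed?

3

Total = 14 + 13 + 11 + 6 + 6 + 4 + 3 + 2 = 59.
Lower bound: ⌈59/20⌉ = 3 bins.
A packing using 3 bins:
  bin 1: 14 + 6 = 20
  bin 2: 13 + 6 = 19
  bin 3: 11 + 4 + 3 + 2 = 20
This matches the lower bound, so 3 is optimal.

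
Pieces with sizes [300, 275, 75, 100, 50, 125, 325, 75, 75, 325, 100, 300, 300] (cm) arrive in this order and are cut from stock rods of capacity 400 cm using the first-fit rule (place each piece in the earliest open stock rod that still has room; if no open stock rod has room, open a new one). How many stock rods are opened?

7

  300 → stock rod 1 (new)  [load 300/400]
  275 → stock rod 2 (new)  [load 275/400]
  75 → stock rod 1  [load 375/400]
  100 → stock rod 2  [load 375/400]
  50 → stock rod 3 (new)  [load 50/400]
  125 → stock rod 3  [load 175/400]
  325 → stock rod 4 (new)  [load 325/400]
  75 → stock rod 3  [load 250/400]
  75 → stock rod 3  [load 325/400]
  325 → stock rod 5 (new)  [load 325/400]
  100 → stock rod 6 (new)  [load 100/400]
  300 → stock rod 6  [load 400/400]
  300 → stock rod 7 (new)  [load 300/400]
7 stock rods opened.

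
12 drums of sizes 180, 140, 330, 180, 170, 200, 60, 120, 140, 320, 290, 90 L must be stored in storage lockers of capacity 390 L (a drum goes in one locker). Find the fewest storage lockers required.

Total = 330 + 320 + 290 + 200 + 180 + 180 + 170 + 140 + 140 + 120 + 90 + 60 = 2220 L.
Lower bound: ⌈2220/390⌉ = 6 storage lockers.
A packing using 7 storage lockers:
  locker 1: 330 + 60 = 390
  locker 2: 320 = 320
  locker 3: 290 + 90 = 380
  locker 4: 200 + 180 = 380
  locker 5: 180 + 170 = 350
  locker 6: 140 + 140 = 280
  locker 7: 120 = 120
No arrangement into 6 storage lockers stays within capacity, so 7 is optimal.

7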